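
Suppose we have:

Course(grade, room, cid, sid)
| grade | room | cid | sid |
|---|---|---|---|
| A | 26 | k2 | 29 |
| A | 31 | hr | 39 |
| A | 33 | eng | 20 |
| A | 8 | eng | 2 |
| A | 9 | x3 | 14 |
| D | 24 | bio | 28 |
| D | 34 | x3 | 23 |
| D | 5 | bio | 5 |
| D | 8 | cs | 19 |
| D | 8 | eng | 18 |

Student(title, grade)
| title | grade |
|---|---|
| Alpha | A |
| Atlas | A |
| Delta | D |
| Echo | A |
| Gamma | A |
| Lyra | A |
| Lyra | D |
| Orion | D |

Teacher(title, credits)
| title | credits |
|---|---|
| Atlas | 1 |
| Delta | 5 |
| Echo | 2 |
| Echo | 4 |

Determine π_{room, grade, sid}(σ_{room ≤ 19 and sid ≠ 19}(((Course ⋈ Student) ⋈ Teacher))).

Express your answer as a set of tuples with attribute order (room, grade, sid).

{(5, D, 5), (8, A, 2), (8, D, 18), (9, A, 14)}

Natural join on grade: {(A, 26, k2, 29, Alpha), (A, 26, k2, 29, Atlas), (A, 26, k2, 29, Echo), (A, 26, k2, 29, Gamma), (A, 26, k2, 29, Lyra), (A, 31, hr, 39, Alpha), (A, 31, hr, 39, Atlas), (A, 31, hr, 39, Echo), (A, 31, hr, 39, Gamma), (A, 31, hr, 39, Lyra), (A, 33, eng, 20, Alpha), (A, 33, eng, 20, Atlas), (A, 33, eng, 20, Echo), (A, 33, eng, 20, Gamma), (A, 33, eng, 20, Lyra), (A, 8, eng, 2, Alpha), (A, 8, eng, 2, Atlas), (A, 8, eng, 2, Echo), (A, 8, eng, 2, Gamma), (A, 8, eng, 2, Lyra), (A, 9, x3, 14, Alpha), (A, 9, x3, 14, Atlas), (A, 9, x3, 14, Echo), (A, 9, x3, 14, Gamma), (A, 9, x3, 14, Lyra), (D, 24, bio, 28, Delta), (D, 24, bio, 28, Lyra), (D, 24, bio, 28, Orion), (D, 34, x3, 23, Delta), (D, 34, x3, 23, Lyra), (D, 34, x3, 23, Orion), (D, 5, bio, 5, Delta), (D, 5, bio, 5, Lyra), (D, 5, bio, 5, Orion), (D, 8, cs, 19, Delta), (D, 8, cs, 19, Lyra), (D, 8, cs, 19, Orion), (D, 8, eng, 18, Delta), (D, 8, eng, 18, Lyra), (D, 8, eng, 18, Orion)}
Natural join on title: {(A, 26, k2, 29, Atlas, 1), (A, 26, k2, 29, Echo, 2), (A, 26, k2, 29, Echo, 4), (A, 31, hr, 39, Atlas, 1), (A, 31, hr, 39, Echo, 2), (A, 31, hr, 39, Echo, 4), (A, 33, eng, 20, Atlas, 1), (A, 33, eng, 20, Echo, 2), (A, 33, eng, 20, Echo, 4), (A, 8, eng, 2, Atlas, 1), (A, 8, eng, 2, Echo, 2), (A, 8, eng, 2, Echo, 4), (A, 9, x3, 14, Atlas, 1), (A, 9, x3, 14, Echo, 2), (A, 9, x3, 14, Echo, 4), (D, 24, bio, 28, Delta, 5), (D, 34, x3, 23, Delta, 5), (D, 5, bio, 5, Delta, 5), (D, 8, cs, 19, Delta, 5), (D, 8, eng, 18, Delta, 5)}
Filtering on room ≤ 19 and sid ≠ 19 leaves {(A, 8, eng, 2, Atlas, 1), (A, 8, eng, 2, Echo, 2), (A, 8, eng, 2, Echo, 4), (A, 9, x3, 14, Atlas, 1), (A, 9, x3, 14, Echo, 2), (A, 9, x3, 14, Echo, 4), (D, 5, bio, 5, Delta, 5), (D, 8, eng, 18, Delta, 5)}.
Keep only column(s) room, grade, sid (4 duplicate(s) eliminated): {(5, D, 5), (8, A, 2), (8, D, 18), (9, A, 14)}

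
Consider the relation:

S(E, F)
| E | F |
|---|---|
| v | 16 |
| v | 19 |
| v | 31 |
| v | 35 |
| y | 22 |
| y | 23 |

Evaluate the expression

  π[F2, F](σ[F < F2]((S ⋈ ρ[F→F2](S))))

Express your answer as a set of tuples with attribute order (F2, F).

ρ[F→F2]: schema becomes (E, F2); tuples unchanged.
S ⋈ ρ[F→F2](S) (natural join on E): {(v, 16, 16), (v, 16, 19), (v, 16, 31), (v, 16, 35), (v, 19, 16), (v, 19, 19), (v, 19, 31), (v, 19, 35), (v, 31, 16), (v, 31, 19), (v, 31, 31), (v, 31, 35), (v, 35, 16), (v, 35, 19), (v, 35, 31), (v, 35, 35), (y, 22, 22), (y, 22, 23), (y, 23, 22), (y, 23, 23)}
σ[F < F2]: keep tuples satisfying F < F2 → {(v, 16, 19), (v, 16, 31), (v, 16, 35), (v, 19, 31), (v, 19, 35), (v, 31, 35), (y, 22, 23)}
Keep only column(s) F2, F: {(19, 16), (23, 22), (31, 16), (31, 19), (35, 16), (35, 19), (35, 31)}

{(19, 16), (23, 22), (31, 16), (31, 19), (35, 16), (35, 19), (35, 31)}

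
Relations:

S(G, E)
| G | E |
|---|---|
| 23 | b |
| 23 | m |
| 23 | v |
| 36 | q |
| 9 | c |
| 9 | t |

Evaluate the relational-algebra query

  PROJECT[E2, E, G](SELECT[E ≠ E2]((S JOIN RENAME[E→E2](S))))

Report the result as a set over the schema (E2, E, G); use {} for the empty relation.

ρ[E→E2]: schema becomes (G, E2); tuples unchanged.
S ⋈ RENAME[E→E2](S) (natural join on G): {(23, b, b), (23, b, m), (23, b, v), (23, m, b), (23, m, m), (23, m, v), (23, v, b), (23, v, m), (23, v, v), (36, q, q), (9, c, c), (9, c, t), (9, t, c), (9, t, t)}
σ[E ≠ E2]: keep tuples satisfying E ≠ E2 → {(23, b, m), (23, b, v), (23, m, b), (23, m, v), (23, v, b), (23, v, m), (9, c, t), (9, t, c)}
Projecting to E2, E, G: {(b, m, 23), (b, v, 23), (c, t, 9), (m, b, 23), (m, v, 23), (t, c, 9), (v, b, 23), (v, m, 23)}

{(b, m, 23), (b, v, 23), (c, t, 9), (m, b, 23), (m, v, 23), (t, c, 9), (v, b, 23), (v, m, 23)}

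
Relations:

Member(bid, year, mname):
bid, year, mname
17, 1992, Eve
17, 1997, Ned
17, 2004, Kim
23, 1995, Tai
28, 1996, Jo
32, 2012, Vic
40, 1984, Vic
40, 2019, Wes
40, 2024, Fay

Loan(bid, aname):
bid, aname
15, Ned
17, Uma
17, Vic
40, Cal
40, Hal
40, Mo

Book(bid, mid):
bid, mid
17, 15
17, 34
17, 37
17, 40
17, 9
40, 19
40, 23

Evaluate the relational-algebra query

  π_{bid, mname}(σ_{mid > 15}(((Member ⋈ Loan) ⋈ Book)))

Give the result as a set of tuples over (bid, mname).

{(17, Eve), (17, Kim), (17, Ned), (40, Fay), (40, Vic), (40, Wes)}

Member ⋈ Loan (natural join on bid): {(17, 1992, Eve, Uma), (17, 1992, Eve, Vic), (17, 1997, Ned, Uma), (17, 1997, Ned, Vic), (17, 2004, Kim, Uma), (17, 2004, Kim, Vic), (40, 1984, Vic, Cal), (40, 1984, Vic, Hal), (40, 1984, Vic, Mo), (40, 2019, Wes, Cal), (40, 2019, Wes, Hal), (40, 2019, Wes, Mo), (40, 2024, Fay, Cal), (40, 2024, Fay, Hal), (40, 2024, Fay, Mo)}
(Member ⋈ Loan) ⋈ Book (natural join on bid): {(17, 1992, Eve, Uma, 15), (17, 1992, Eve, Uma, 34), (17, 1992, Eve, Uma, 37), (17, 1992, Eve, Uma, 40), (17, 1992, Eve, Uma, 9), (17, 1992, Eve, Vic, 15), (17, 1992, Eve, Vic, 34), (17, 1992, Eve, Vic, 37), (17, 1992, Eve, Vic, 40), (17, 1992, Eve, Vic, 9), (17, 1997, Ned, Uma, 15), (17, 1997, Ned, Uma, 34), (17, 1997, Ned, Uma, 37), (17, 1997, Ned, Uma, 40), (17, 1997, Ned, Uma, 9), (17, 1997, Ned, Vic, 15), (17, 1997, Ned, Vic, 34), (17, 1997, Ned, Vic, 37), (17, 1997, Ned, Vic, 40), (17, 1997, Ned, Vic, 9), (17, 2004, Kim, Uma, 15), (17, 2004, Kim, Uma, 34), (17, 2004, Kim, Uma, 37), (17, 2004, Kim, Uma, 40), (17, 2004, Kim, Uma, 9), (17, 2004, Kim, Vic, 15), (17, 2004, Kim, Vic, 34), (17, 2004, Kim, Vic, 37), (17, 2004, Kim, Vic, 40), (17, 2004, Kim, Vic, 9), (40, 1984, Vic, Cal, 19), (40, 1984, Vic, Cal, 23), (40, 1984, Vic, Hal, 19), (40, 1984, Vic, Hal, 23), (40, 1984, Vic, Mo, 19), (40, 1984, Vic, Mo, 23), (40, 2019, Wes, Cal, 19), (40, 2019, Wes, Cal, 23), (40, 2019, Wes, Hal, 19), (40, 2019, Wes, Hal, 23), (40, 2019, Wes, Mo, 19), (40, 2019, Wes, Mo, 23), (40, 2024, Fay, Cal, 19), (40, 2024, Fay, Cal, 23), (40, 2024, Fay, Hal, 19), (40, 2024, Fay, Hal, 23), (40, 2024, Fay, Mo, 19), (40, 2024, Fay, Mo, 23)}
Filtering on mid > 15 leaves {(17, 1992, Eve, Uma, 34), (17, 1992, Eve, Uma, 37), (17, 1992, Eve, Uma, 40), (17, 1992, Eve, Vic, 34), (17, 1992, Eve, Vic, 37), (17, 1992, Eve, Vic, 40), (17, 1997, Ned, Uma, 34), (17, 1997, Ned, Uma, 37), (17, 1997, Ned, Uma, 40), (17, 1997, Ned, Vic, 34), (17, 1997, Ned, Vic, 37), (17, 1997, Ned, Vic, 40), (17, 2004, Kim, Uma, 34), (17, 2004, Kim, Uma, 37), (17, 2004, Kim, Uma, 40), (17, 2004, Kim, Vic, 34), (17, 2004, Kim, Vic, 37), (17, 2004, Kim, Vic, 40), (40, 1984, Vic, Cal, 19), (40, 1984, Vic, Cal, 23), (40, 1984, Vic, Hal, 19), (40, 1984, Vic, Hal, 23), (40, 1984, Vic, Mo, 19), (40, 1984, Vic, Mo, 23), (40, 2019, Wes, Cal, 19), (40, 2019, Wes, Cal, 23), (40, 2019, Wes, Hal, 19), (40, 2019, Wes, Hal, 23), (40, 2019, Wes, Mo, 19), (40, 2019, Wes, Mo, 23), (40, 2024, Fay, Cal, 19), (40, 2024, Fay, Cal, 23), (40, 2024, Fay, Hal, 19), (40, 2024, Fay, Hal, 23), (40, 2024, Fay, Mo, 19), (40, 2024, Fay, Mo, 23)}.
Keep only column(s) bid, mname (30 duplicate(s) eliminated): {(17, Eve), (17, Kim), (17, Ned), (40, Fay), (40, Vic), (40, Wes)}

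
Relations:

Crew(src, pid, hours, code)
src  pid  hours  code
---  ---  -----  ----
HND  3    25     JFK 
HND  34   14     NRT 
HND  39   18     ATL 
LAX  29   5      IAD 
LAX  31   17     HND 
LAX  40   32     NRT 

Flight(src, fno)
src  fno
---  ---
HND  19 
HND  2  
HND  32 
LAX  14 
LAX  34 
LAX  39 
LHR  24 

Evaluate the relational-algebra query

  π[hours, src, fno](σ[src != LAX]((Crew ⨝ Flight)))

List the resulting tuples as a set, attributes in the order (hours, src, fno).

{(14, HND, 19), (14, HND, 2), (14, HND, 32), (18, HND, 19), (18, HND, 2), (18, HND, 32), (25, HND, 19), (25, HND, 2), (25, HND, 32)}

Joining Crew and Flight on src yields {(HND, 3, 25, JFK, 19), (HND, 3, 25, JFK, 2), (HND, 3, 25, JFK, 32), (HND, 34, 14, NRT, 19), (HND, 34, 14, NRT, 2), (HND, 34, 14, NRT, 32), (HND, 39, 18, ATL, 19), (HND, 39, 18, ATL, 2), (HND, 39, 18, ATL, 32), (LAX, 29, 5, IAD, 14), (LAX, 29, 5, IAD, 34), (LAX, 29, 5, IAD, 39), (LAX, 31, 17, HND, 14), (LAX, 31, 17, HND, 34), (LAX, 31, 17, HND, 39), (LAX, 40, 32, NRT, 14), (LAX, 40, 32, NRT, 34), (LAX, 40, 32, NRT, 39)}.
Selection src != LAX: {(HND, 3, 25, JFK, 19), (HND, 3, 25, JFK, 2), (HND, 3, 25, JFK, 32), (HND, 34, 14, NRT, 19), (HND, 34, 14, NRT, 2), (HND, 34, 14, NRT, 32), (HND, 39, 18, ATL, 19), (HND, 39, 18, ATL, 2), (HND, 39, 18, ATL, 32)}
Keep only column(s) hours, src, fno: {(14, HND, 19), (14, HND, 2), (14, HND, 32), (18, HND, 19), (18, HND, 2), (18, HND, 32), (25, HND, 19), (25, HND, 2), (25, HND, 32)}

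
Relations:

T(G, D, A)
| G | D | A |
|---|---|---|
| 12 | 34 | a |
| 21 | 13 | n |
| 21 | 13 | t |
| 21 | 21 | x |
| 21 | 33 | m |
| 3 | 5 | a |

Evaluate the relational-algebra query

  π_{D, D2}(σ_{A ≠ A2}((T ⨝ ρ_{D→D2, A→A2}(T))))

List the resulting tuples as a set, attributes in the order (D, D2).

ρ[D→D2, A→A2]: schema becomes (G, D2, A2); tuples unchanged.
Joining T and ρ_{D→D2, A→A2}(T) on G yields {(12, 34, a, 34, a), (21, 13, n, 13, n), (21, 13, n, 13, t), (21, 13, n, 21, x), (21, 13, n, 33, m), (21, 13, t, 13, n), (21, 13, t, 13, t), (21, 13, t, 21, x), (21, 13, t, 33, m), (21, 21, x, 13, n), (21, 21, x, 13, t), (21, 21, x, 21, x), (21, 21, x, 33, m), (21, 33, m, 13, n), (21, 33, m, 13, t), (21, 33, m, 21, x), (21, 33, m, 33, m), (3, 5, a, 5, a)}.
Selection A ≠ A2: {(21, 13, n, 13, t), (21, 13, n, 21, x), (21, 13, n, 33, m), (21, 13, t, 13, n), (21, 13, t, 21, x), (21, 13, t, 33, m), (21, 21, x, 13, n), (21, 21, x, 13, t), (21, 21, x, 33, m), (21, 33, m, 13, n), (21, 33, m, 13, t), (21, 33, m, 21, x)}
π_{D, D2} gives {(13, 13), (13, 21), (13, 33), (21, 13), (21, 33), (33, 13), (33, 21)} (5 duplicate(s) eliminated).

{(13, 13), (13, 21), (13, 33), (21, 13), (21, 33), (33, 13), (33, 21)}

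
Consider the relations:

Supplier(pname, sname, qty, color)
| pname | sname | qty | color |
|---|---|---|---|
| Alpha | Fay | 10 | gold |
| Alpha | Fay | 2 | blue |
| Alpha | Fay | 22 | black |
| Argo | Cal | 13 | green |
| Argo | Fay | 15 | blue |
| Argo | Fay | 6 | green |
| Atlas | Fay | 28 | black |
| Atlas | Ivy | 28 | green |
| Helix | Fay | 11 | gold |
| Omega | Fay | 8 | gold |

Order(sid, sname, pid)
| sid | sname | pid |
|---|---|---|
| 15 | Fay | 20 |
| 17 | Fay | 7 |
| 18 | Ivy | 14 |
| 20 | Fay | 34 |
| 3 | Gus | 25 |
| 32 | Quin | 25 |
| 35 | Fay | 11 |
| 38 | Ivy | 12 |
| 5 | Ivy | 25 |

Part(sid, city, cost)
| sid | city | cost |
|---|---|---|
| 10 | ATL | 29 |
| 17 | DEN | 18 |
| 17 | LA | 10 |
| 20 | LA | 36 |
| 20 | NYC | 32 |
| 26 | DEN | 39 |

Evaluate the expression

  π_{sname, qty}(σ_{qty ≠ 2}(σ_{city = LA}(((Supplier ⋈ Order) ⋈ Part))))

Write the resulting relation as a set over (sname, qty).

Supplier ⋈ Order (natural join on sname): {(Alpha, Fay, 10, gold, 15, 20), (Alpha, Fay, 10, gold, 17, 7), (Alpha, Fay, 10, gold, 20, 34), (Alpha, Fay, 10, gold, 35, 11), (Alpha, Fay, 2, blue, 15, 20), (Alpha, Fay, 2, blue, 17, 7), (Alpha, Fay, 2, blue, 20, 34), (Alpha, Fay, 2, blue, 35, 11), (Alpha, Fay, 22, black, 15, 20), (Alpha, Fay, 22, black, 17, 7), (Alpha, Fay, 22, black, 20, 34), (Alpha, Fay, 22, black, 35, 11), (Argo, Fay, 15, blue, 15, 20), (Argo, Fay, 15, blue, 17, 7), (Argo, Fay, 15, blue, 20, 34), (Argo, Fay, 15, blue, 35, 11), (Argo, Fay, 6, green, 15, 20), (Argo, Fay, 6, green, 17, 7), (Argo, Fay, 6, green, 20, 34), (Argo, Fay, 6, green, 35, 11), (Atlas, Fay, 28, black, 15, 20), (Atlas, Fay, 28, black, 17, 7), (Atlas, Fay, 28, black, 20, 34), (Atlas, Fay, 28, black, 35, 11), (Atlas, Ivy, 28, green, 18, 14), (Atlas, Ivy, 28, green, 38, 12), (Atlas, Ivy, 28, green, 5, 25), (Helix, Fay, 11, gold, 15, 20), (Helix, Fay, 11, gold, 17, 7), (Helix, Fay, 11, gold, 20, 34), (Helix, Fay, 11, gold, 35, 11), (Omega, Fay, 8, gold, 15, 20), (Omega, Fay, 8, gold, 17, 7), (Omega, Fay, 8, gold, 20, 34), (Omega, Fay, 8, gold, 35, 11)}
(Supplier ⋈ Order) ⋈ Part (natural join on sid): {(Alpha, Fay, 10, gold, 17, 7, DEN, 18), (Alpha, Fay, 10, gold, 17, 7, LA, 10), (Alpha, Fay, 10, gold, 20, 34, LA, 36), (Alpha, Fay, 10, gold, 20, 34, NYC, 32), (Alpha, Fay, 2, blue, 17, 7, DEN, 18), (Alpha, Fay, 2, blue, 17, 7, LA, 10), (Alpha, Fay, 2, blue, 20, 34, LA, 36), (Alpha, Fay, 2, blue, 20, 34, NYC, 32), (Alpha, Fay, 22, black, 17, 7, DEN, 18), (Alpha, Fay, 22, black, 17, 7, LA, 10), (Alpha, Fay, 22, black, 20, 34, LA, 36), (Alpha, Fay, 22, black, 20, 34, NYC, 32), (Argo, Fay, 15, blue, 17, 7, DEN, 18), (Argo, Fay, 15, blue, 17, 7, LA, 10), (Argo, Fay, 15, blue, 20, 34, LA, 36), (Argo, Fay, 15, blue, 20, 34, NYC, 32), (Argo, Fay, 6, green, 17, 7, DEN, 18), (Argo, Fay, 6, green, 17, 7, LA, 10), (Argo, Fay, 6, green, 20, 34, LA, 36), (Argo, Fay, 6, green, 20, 34, NYC, 32), (Atlas, Fay, 28, black, 17, 7, DEN, 18), (Atlas, Fay, 28, black, 17, 7, LA, 10), (Atlas, Fay, 28, black, 20, 34, LA, 36), (Atlas, Fay, 28, black, 20, 34, NYC, 32), (Helix, Fay, 11, gold, 17, 7, DEN, 18), (Helix, Fay, 11, gold, 17, 7, LA, 10), (Helix, Fay, 11, gold, 20, 34, LA, 36), (Helix, Fay, 11, gold, 20, 34, NYC, 32), (Omega, Fay, 8, gold, 17, 7, DEN, 18), (Omega, Fay, 8, gold, 17, 7, LA, 10), (Omega, Fay, 8, gold, 20, 34, LA, 36), (Omega, Fay, 8, gold, 20, 34, NYC, 32)}
σ[city = LA]: keep tuples satisfying city = LA → {(Alpha, Fay, 10, gold, 17, 7, LA, 10), (Alpha, Fay, 10, gold, 20, 34, LA, 36), (Alpha, Fay, 2, blue, 17, 7, LA, 10), (Alpha, Fay, 2, blue, 20, 34, LA, 36), (Alpha, Fay, 22, black, 17, 7, LA, 10), (Alpha, Fay, 22, black, 20, 34, LA, 36), (Argo, Fay, 15, blue, 17, 7, LA, 10), (Argo, Fay, 15, blue, 20, 34, LA, 36), (Argo, Fay, 6, green, 17, 7, LA, 10), (Argo, Fay, 6, green, 20, 34, LA, 36), (Atlas, Fay, 28, black, 17, 7, LA, 10), (Atlas, Fay, 28, black, 20, 34, LA, 36), (Helix, Fay, 11, gold, 17, 7, LA, 10), (Helix, Fay, 11, gold, 20, 34, LA, 36), (Omega, Fay, 8, gold, 17, 7, LA, 10), (Omega, Fay, 8, gold, 20, 34, LA, 36)}
σ[qty ≠ 2]: keep tuples satisfying qty ≠ 2 → {(Alpha, Fay, 10, gold, 17, 7, LA, 10), (Alpha, Fay, 10, gold, 20, 34, LA, 36), (Alpha, Fay, 22, black, 17, 7, LA, 10), (Alpha, Fay, 22, black, 20, 34, LA, 36), (Argo, Fay, 15, blue, 17, 7, LA, 10), (Argo, Fay, 15, blue, 20, 34, LA, 36), (Argo, Fay, 6, green, 17, 7, LA, 10), (Argo, Fay, 6, green, 20, 34, LA, 36), (Atlas, Fay, 28, black, 17, 7, LA, 10), (Atlas, Fay, 28, black, 20, 34, LA, 36), (Helix, Fay, 11, gold, 17, 7, LA, 10), (Helix, Fay, 11, gold, 20, 34, LA, 36), (Omega, Fay, 8, gold, 17, 7, LA, 10), (Omega, Fay, 8, gold, 20, 34, LA, 36)}
Projecting to sname, qty (7 duplicate(s) eliminated): {(Fay, 10), (Fay, 11), (Fay, 15), (Fay, 22), (Fay, 28), (Fay, 6), (Fay, 8)}

{(Fay, 10), (Fay, 11), (Fay, 15), (Fay, 22), (Fay, 28), (Fay, 6), (Fay, 8)}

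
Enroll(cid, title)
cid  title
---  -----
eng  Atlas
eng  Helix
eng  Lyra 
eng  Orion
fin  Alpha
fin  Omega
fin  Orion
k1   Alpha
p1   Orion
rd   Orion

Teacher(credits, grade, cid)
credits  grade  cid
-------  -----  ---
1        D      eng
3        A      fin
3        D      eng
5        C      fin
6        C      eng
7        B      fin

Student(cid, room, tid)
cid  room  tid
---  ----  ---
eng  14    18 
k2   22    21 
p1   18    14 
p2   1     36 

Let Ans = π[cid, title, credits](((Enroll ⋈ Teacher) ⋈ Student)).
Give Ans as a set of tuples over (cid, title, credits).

Enroll ⋈ Teacher (natural join on cid): {(eng, Atlas, 1, D), (eng, Atlas, 3, D), (eng, Atlas, 6, C), (eng, Helix, 1, D), (eng, Helix, 3, D), (eng, Helix, 6, C), (eng, Lyra, 1, D), (eng, Lyra, 3, D), (eng, Lyra, 6, C), (eng, Orion, 1, D), (eng, Orion, 3, D), (eng, Orion, 6, C), (fin, Alpha, 3, A), (fin, Alpha, 5, C), (fin, Alpha, 7, B), (fin, Omega, 3, A), (fin, Omega, 5, C), (fin, Omega, 7, B), (fin, Orion, 3, A), (fin, Orion, 5, C), (fin, Orion, 7, B)}
(Enroll ⋈ Teacher) ⋈ Student (natural join on cid): {(eng, Atlas, 1, D, 14, 18), (eng, Atlas, 3, D, 14, 18), (eng, Atlas, 6, C, 14, 18), (eng, Helix, 1, D, 14, 18), (eng, Helix, 3, D, 14, 18), (eng, Helix, 6, C, 14, 18), (eng, Lyra, 1, D, 14, 18), (eng, Lyra, 3, D, 14, 18), (eng, Lyra, 6, C, 14, 18), (eng, Orion, 1, D, 14, 18), (eng, Orion, 3, D, 14, 18), (eng, Orion, 6, C, 14, 18)}
π_{cid, title, credits} gives {(eng, Atlas, 1), (eng, Atlas, 3), (eng, Atlas, 6), (eng, Helix, 1), (eng, Helix, 3), (eng, Helix, 6), (eng, Lyra, 1), (eng, Lyra, 3), (eng, Lyra, 6), (eng, Orion, 1), (eng, Orion, 3), (eng, Orion, 6)}.

{(eng, Atlas, 1), (eng, Atlas, 3), (eng, Atlas, 6), (eng, Helix, 1), (eng, Helix, 3), (eng, Helix, 6), (eng, Lyra, 1), (eng, Lyra, 3), (eng, Lyra, 6), (eng, Orion, 1), (eng, Orion, 3), (eng, Orion, 6)}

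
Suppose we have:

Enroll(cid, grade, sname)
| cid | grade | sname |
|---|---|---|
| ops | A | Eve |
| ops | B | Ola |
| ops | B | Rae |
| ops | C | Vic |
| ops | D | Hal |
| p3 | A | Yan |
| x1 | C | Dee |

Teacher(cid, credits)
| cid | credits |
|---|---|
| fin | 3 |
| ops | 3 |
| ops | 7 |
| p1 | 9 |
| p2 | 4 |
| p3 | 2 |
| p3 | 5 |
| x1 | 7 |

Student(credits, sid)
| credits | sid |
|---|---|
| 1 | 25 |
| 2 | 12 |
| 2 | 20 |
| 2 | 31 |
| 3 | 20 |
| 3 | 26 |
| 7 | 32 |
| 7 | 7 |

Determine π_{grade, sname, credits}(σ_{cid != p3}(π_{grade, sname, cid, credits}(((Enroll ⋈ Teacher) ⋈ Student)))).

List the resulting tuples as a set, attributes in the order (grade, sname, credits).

{(A, Eve, 3), (A, Eve, 7), (B, Ola, 3), (B, Ola, 7), (B, Rae, 3), (B, Rae, 7), (C, Dee, 7), (C, Vic, 3), (C, Vic, 7), (D, Hal, 3), (D, Hal, 7)}

Joining Enroll and Teacher on cid yields {(ops, A, Eve, 3), (ops, A, Eve, 7), (ops, B, Ola, 3), (ops, B, Ola, 7), (ops, B, Rae, 3), (ops, B, Rae, 7), (ops, C, Vic, 3), (ops, C, Vic, 7), (ops, D, Hal, 3), (ops, D, Hal, 7), (p3, A, Yan, 2), (p3, A, Yan, 5), (x1, C, Dee, 7)}.
Joining (Enroll ⋈ Teacher) and Student on credits yields {(ops, A, Eve, 3, 20), (ops, A, Eve, 3, 26), (ops, A, Eve, 7, 32), (ops, A, Eve, 7, 7), (ops, B, Ola, 3, 20), (ops, B, Ola, 3, 26), (ops, B, Ola, 7, 32), (ops, B, Ola, 7, 7), (ops, B, Rae, 3, 20), (ops, B, Rae, 3, 26), (ops, B, Rae, 7, 32), (ops, B, Rae, 7, 7), (ops, C, Vic, 3, 20), (ops, C, Vic, 3, 26), (ops, C, Vic, 7, 32), (ops, C, Vic, 7, 7), (ops, D, Hal, 3, 20), (ops, D, Hal, 3, 26), (ops, D, Hal, 7, 32), (ops, D, Hal, 7, 7), (p3, A, Yan, 2, 12), (p3, A, Yan, 2, 20), (p3, A, Yan, 2, 31), (x1, C, Dee, 7, 32), (x1, C, Dee, 7, 7)}.
π[grade, sname, cid, credits]: project onto (grade, sname, cid, credits) (13 duplicate(s) eliminated) → {(A, Eve, ops, 3), (A, Eve, ops, 7), (A, Yan, p3, 2), (B, Ola, ops, 3), (B, Ola, ops, 7), (B, Rae, ops, 3), (B, Rae, ops, 7), (C, Dee, x1, 7), (C, Vic, ops, 3), (C, Vic, ops, 7), (D, Hal, ops, 3), (D, Hal, ops, 7)}
Selection cid != p3: {(A, Eve, ops, 3), (A, Eve, ops, 7), (B, Ola, ops, 3), (B, Ola, ops, 7), (B, Rae, ops, 3), (B, Rae, ops, 7), (C, Dee, x1, 7), (C, Vic, ops, 3), (C, Vic, ops, 7), (D, Hal, ops, 3), (D, Hal, ops, 7)}
π[grade, sname, credits]: project onto (grade, sname, credits) → {(A, Eve, 3), (A, Eve, 7), (B, Ola, 3), (B, Ola, 7), (B, Rae, 3), (B, Rae, 7), (C, Dee, 7), (C, Vic, 3), (C, Vic, 7), (D, Hal, 3), (D, Hal, 7)}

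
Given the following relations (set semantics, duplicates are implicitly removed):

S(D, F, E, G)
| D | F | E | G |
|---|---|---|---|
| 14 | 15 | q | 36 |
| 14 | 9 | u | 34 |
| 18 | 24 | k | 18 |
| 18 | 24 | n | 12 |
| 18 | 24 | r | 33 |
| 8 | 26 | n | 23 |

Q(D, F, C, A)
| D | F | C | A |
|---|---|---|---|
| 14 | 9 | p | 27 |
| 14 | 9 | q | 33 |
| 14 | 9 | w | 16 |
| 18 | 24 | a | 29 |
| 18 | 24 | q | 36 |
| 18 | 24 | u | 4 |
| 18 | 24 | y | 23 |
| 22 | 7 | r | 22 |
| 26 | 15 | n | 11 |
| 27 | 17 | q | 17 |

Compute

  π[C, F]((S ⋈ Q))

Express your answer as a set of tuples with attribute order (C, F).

Joining S and Q on D, F yields {(14, 9, u, 34, p, 27), (14, 9, u, 34, q, 33), (14, 9, u, 34, w, 16), (18, 24, k, 18, a, 29), (18, 24, k, 18, q, 36), (18, 24, k, 18, u, 4), (18, 24, k, 18, y, 23), (18, 24, n, 12, a, 29), (18, 24, n, 12, q, 36), (18, 24, n, 12, u, 4), (18, 24, n, 12, y, 23), (18, 24, r, 33, a, 29), (18, 24, r, 33, q, 36), (18, 24, r, 33, u, 4), (18, 24, r, 33, y, 23)}.
Keep only column(s) C, F (8 duplicate(s) eliminated): {(a, 24), (p, 9), (q, 24), (q, 9), (u, 24), (w, 9), (y, 24)}

{(a, 24), (p, 9), (q, 24), (q, 9), (u, 24), (w, 9), (y, 24)}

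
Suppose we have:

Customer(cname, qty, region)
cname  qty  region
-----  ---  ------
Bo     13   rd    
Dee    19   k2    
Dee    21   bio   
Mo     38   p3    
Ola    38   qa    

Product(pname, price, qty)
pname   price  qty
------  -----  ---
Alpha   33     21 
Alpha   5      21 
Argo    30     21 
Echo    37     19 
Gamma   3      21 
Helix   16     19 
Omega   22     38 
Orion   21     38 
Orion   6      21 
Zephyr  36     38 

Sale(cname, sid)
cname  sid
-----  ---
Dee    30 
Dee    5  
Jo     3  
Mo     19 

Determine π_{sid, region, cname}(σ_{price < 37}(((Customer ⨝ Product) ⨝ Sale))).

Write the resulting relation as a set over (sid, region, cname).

{(19, p3, Mo), (30, bio, Dee), (30, k2, Dee), (5, bio, Dee), (5, k2, Dee)}

Joining Customer and Product on qty yields {(Dee, 19, k2, Echo, 37), (Dee, 19, k2, Helix, 16), (Dee, 21, bio, Alpha, 33), (Dee, 21, bio, Alpha, 5), (Dee, 21, bio, Argo, 30), (Dee, 21, bio, Gamma, 3), (Dee, 21, bio, Orion, 6), (Mo, 38, p3, Omega, 22), (Mo, 38, p3, Orion, 21), (Mo, 38, p3, Zephyr, 36), (Ola, 38, qa, Omega, 22), (Ola, 38, qa, Orion, 21), (Ola, 38, qa, Zephyr, 36)}.
Joining (Customer ⨝ Product) and Sale on cname yields {(Dee, 19, k2, Echo, 37, 30), (Dee, 19, k2, Echo, 37, 5), (Dee, 19, k2, Helix, 16, 30), (Dee, 19, k2, Helix, 16, 5), (Dee, 21, bio, Alpha, 33, 30), (Dee, 21, bio, Alpha, 33, 5), (Dee, 21, bio, Alpha, 5, 30), (Dee, 21, bio, Alpha, 5, 5), (Dee, 21, bio, Argo, 30, 30), (Dee, 21, bio, Argo, 30, 5), (Dee, 21, bio, Gamma, 3, 30), (Dee, 21, bio, Gamma, 3, 5), (Dee, 21, bio, Orion, 6, 30), (Dee, 21, bio, Orion, 6, 5), (Mo, 38, p3, Omega, 22, 19), (Mo, 38, p3, Orion, 21, 19), (Mo, 38, p3, Zephyr, 36, 19)}.
Apply σ_{price < 37}; surviving tuples: {(Dee, 19, k2, Helix, 16, 30), (Dee, 19, k2, Helix, 16, 5), (Dee, 21, bio, Alpha, 33, 30), (Dee, 21, bio, Alpha, 33, 5), (Dee, 21, bio, Alpha, 5, 30), (Dee, 21, bio, Alpha, 5, 5), (Dee, 21, bio, Argo, 30, 30), (Dee, 21, bio, Argo, 30, 5), (Dee, 21, bio, Gamma, 3, 30), (Dee, 21, bio, Gamma, 3, 5), (Dee, 21, bio, Orion, 6, 30), (Dee, 21, bio, Orion, 6, 5), (Mo, 38, p3, Omega, 22, 19), (Mo, 38, p3, Orion, 21, 19), (Mo, 38, p3, Zephyr, 36, 19)}
Keep only column(s) sid, region, cname (10 duplicate(s) eliminated): {(19, p3, Mo), (30, bio, Dee), (30, k2, Dee), (5, bio, Dee), (5, k2, Dee)}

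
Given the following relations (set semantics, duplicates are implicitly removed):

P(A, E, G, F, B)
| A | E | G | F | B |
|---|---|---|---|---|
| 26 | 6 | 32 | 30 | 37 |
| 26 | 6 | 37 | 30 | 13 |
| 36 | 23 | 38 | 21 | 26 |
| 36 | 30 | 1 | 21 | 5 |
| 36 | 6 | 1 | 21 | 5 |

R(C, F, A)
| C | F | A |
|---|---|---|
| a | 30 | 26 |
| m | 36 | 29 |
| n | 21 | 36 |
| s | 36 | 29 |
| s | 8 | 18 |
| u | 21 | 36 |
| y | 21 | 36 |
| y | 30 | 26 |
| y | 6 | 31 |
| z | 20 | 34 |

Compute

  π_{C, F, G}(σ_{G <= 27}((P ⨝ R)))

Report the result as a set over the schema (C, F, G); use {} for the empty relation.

P ⋈ R (natural join on A, F): {(26, 6, 32, 30, 37, a), (26, 6, 32, 30, 37, y), (26, 6, 37, 30, 13, a), (26, 6, 37, 30, 13, y), (36, 23, 38, 21, 26, n), (36, 23, 38, 21, 26, u), (36, 23, 38, 21, 26, y), (36, 30, 1, 21, 5, n), (36, 30, 1, 21, 5, u), (36, 30, 1, 21, 5, y), (36, 6, 1, 21, 5, n), (36, 6, 1, 21, 5, u), (36, 6, 1, 21, 5, y)}
Apply σ_{G <= 27}; surviving tuples: {(36, 30, 1, 21, 5, n), (36, 30, 1, 21, 5, u), (36, 30, 1, 21, 5, y), (36, 6, 1, 21, 5, n), (36, 6, 1, 21, 5, u), (36, 6, 1, 21, 5, y)}
π[C, F, G]: project onto (C, F, G) (3 duplicate(s) eliminated) → {(n, 21, 1), (u, 21, 1), (y, 21, 1)}

{(n, 21, 1), (u, 21, 1), (y, 21, 1)}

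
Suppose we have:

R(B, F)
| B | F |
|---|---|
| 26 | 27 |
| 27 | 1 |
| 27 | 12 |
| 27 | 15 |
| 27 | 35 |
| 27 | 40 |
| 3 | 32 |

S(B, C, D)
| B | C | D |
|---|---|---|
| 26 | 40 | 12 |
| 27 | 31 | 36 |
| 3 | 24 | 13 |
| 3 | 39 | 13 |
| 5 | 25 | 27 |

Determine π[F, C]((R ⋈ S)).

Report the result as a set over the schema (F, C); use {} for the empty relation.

{(1, 31), (12, 31), (15, 31), (27, 40), (32, 24), (32, 39), (35, 31), (40, 31)}

R ⋈ S (natural join on B): {(26, 27, 40, 12), (27, 1, 31, 36), (27, 12, 31, 36), (27, 15, 31, 36), (27, 35, 31, 36), (27, 40, 31, 36), (3, 32, 24, 13), (3, 32, 39, 13)}
Projecting to F, C: {(1, 31), (12, 31), (15, 31), (27, 40), (32, 24), (32, 39), (35, 31), (40, 31)}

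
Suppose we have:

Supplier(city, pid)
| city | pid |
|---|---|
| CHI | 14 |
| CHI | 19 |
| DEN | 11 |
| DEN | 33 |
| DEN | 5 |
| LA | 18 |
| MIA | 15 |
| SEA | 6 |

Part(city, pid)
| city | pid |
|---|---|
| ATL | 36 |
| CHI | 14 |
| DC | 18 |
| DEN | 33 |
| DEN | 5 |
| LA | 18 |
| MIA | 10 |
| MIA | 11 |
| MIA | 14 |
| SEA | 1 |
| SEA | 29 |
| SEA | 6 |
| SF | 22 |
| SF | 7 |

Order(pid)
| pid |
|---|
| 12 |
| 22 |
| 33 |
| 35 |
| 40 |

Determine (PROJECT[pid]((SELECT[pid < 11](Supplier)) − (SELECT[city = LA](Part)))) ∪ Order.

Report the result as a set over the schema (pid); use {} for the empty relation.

Apply σ_{pid < 11}; surviving tuples: {(DEN, 5), (SEA, 6)}
Apply σ_{city = LA}; surviving tuples: {(LA, 18)}
Set difference of the two operands is {(DEN, 5), (SEA, 6)}.
π[pid]: project onto (pid) → {5, 6}
Set union of the two operands is {12, 22, 33, 35, 40, 5, 6}.

{12, 22, 33, 35, 40, 5, 6}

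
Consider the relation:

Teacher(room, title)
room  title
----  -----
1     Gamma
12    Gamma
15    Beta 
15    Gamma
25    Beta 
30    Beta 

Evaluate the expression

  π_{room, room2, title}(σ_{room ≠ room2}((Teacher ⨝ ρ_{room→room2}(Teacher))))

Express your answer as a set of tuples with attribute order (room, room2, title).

{(1, 12, Gamma), (1, 15, Gamma), (12, 1, Gamma), (12, 15, Gamma), (15, 1, Gamma), (15, 12, Gamma), (15, 25, Beta), (15, 30, Beta), (25, 15, Beta), (25, 30, Beta), (30, 15, Beta), (30, 25, Beta)}

ρ[room→room2]: schema becomes (room2, title); tuples unchanged.
Teacher ⋈ ρ_{room→room2}(Teacher) (natural join on title): {(1, Gamma, 1), (1, Gamma, 12), (1, Gamma, 15), (12, Gamma, 1), (12, Gamma, 12), (12, Gamma, 15), (15, Beta, 15), (15, Beta, 25), (15, Beta, 30), (15, Gamma, 1), (15, Gamma, 12), (15, Gamma, 15), (25, Beta, 15), (25, Beta, 25), (25, Beta, 30), (30, Beta, 15), (30, Beta, 25), (30, Beta, 30)}
Apply σ_{room ≠ room2}; surviving tuples: {(1, Gamma, 12), (1, Gamma, 15), (12, Gamma, 1), (12, Gamma, 15), (15, Beta, 25), (15, Beta, 30), (15, Gamma, 1), (15, Gamma, 12), (25, Beta, 15), (25, Beta, 30), (30, Beta, 15), (30, Beta, 25)}
Keep only column(s) room, room2, title: {(1, 12, Gamma), (1, 15, Gamma), (12, 1, Gamma), (12, 15, Gamma), (15, 1, Gamma), (15, 12, Gamma), (15, 25, Beta), (15, 30, Beta), (25, 15, Beta), (25, 30, Beta), (30, 15, Beta), (30, 25, Beta)}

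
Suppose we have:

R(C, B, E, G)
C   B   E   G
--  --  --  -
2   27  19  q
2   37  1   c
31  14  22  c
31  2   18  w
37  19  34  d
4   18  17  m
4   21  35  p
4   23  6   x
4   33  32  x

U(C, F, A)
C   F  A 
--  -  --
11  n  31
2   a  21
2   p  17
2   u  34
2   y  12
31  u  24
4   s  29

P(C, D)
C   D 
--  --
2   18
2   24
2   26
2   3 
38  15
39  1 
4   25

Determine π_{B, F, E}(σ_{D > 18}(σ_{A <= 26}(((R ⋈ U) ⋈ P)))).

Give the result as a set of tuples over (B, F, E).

R ⋈ U (natural join on C): {(2, 27, 19, q, a, 21), (2, 27, 19, q, p, 17), (2, 27, 19, q, u, 34), (2, 27, 19, q, y, 12), (2, 37, 1, c, a, 21), (2, 37, 1, c, p, 17), (2, 37, 1, c, u, 34), (2, 37, 1, c, y, 12), (31, 14, 22, c, u, 24), (31, 2, 18, w, u, 24), (4, 18, 17, m, s, 29), (4, 21, 35, p, s, 29), (4, 23, 6, x, s, 29), (4, 33, 32, x, s, 29)}
(R ⋈ U) ⋈ P (natural join on C): {(2, 27, 19, q, a, 21, 18), (2, 27, 19, q, a, 21, 24), (2, 27, 19, q, a, 21, 26), (2, 27, 19, q, a, 21, 3), (2, 27, 19, q, p, 17, 18), (2, 27, 19, q, p, 17, 24), (2, 27, 19, q, p, 17, 26), (2, 27, 19, q, p, 17, 3), (2, 27, 19, q, u, 34, 18), (2, 27, 19, q, u, 34, 24), (2, 27, 19, q, u, 34, 26), (2, 27, 19, q, u, 34, 3), (2, 27, 19, q, y, 12, 18), (2, 27, 19, q, y, 12, 24), (2, 27, 19, q, y, 12, 26), (2, 27, 19, q, y, 12, 3), (2, 37, 1, c, a, 21, 18), (2, 37, 1, c, a, 21, 24), (2, 37, 1, c, a, 21, 26), (2, 37, 1, c, a, 21, 3), (2, 37, 1, c, p, 17, 18), (2, 37, 1, c, p, 17, 24), (2, 37, 1, c, p, 17, 26), (2, 37, 1, c, p, 17, 3), (2, 37, 1, c, u, 34, 18), (2, 37, 1, c, u, 34, 24), (2, 37, 1, c, u, 34, 26), (2, 37, 1, c, u, 34, 3), (2, 37, 1, c, y, 12, 18), (2, 37, 1, c, y, 12, 24), (2, 37, 1, c, y, 12, 26), (2, 37, 1, c, y, 12, 3), (4, 18, 17, m, s, 29, 25), (4, 21, 35, p, s, 29, 25), (4, 23, 6, x, s, 29, 25), (4, 33, 32, x, s, 29, 25)}
Filtering on A <= 26 leaves {(2, 27, 19, q, a, 21, 18), (2, 27, 19, q, a, 21, 24), (2, 27, 19, q, a, 21, 26), (2, 27, 19, q, a, 21, 3), (2, 27, 19, q, p, 17, 18), (2, 27, 19, q, p, 17, 24), (2, 27, 19, q, p, 17, 26), (2, 27, 19, q, p, 17, 3), (2, 27, 19, q, y, 12, 18), (2, 27, 19, q, y, 12, 24), (2, 27, 19, q, y, 12, 26), (2, 27, 19, q, y, 12, 3), (2, 37, 1, c, a, 21, 18), (2, 37, 1, c, a, 21, 24), (2, 37, 1, c, a, 21, 26), (2, 37, 1, c, a, 21, 3), (2, 37, 1, c, p, 17, 18), (2, 37, 1, c, p, 17, 24), (2, 37, 1, c, p, 17, 26), (2, 37, 1, c, p, 17, 3), (2, 37, 1, c, y, 12, 18), (2, 37, 1, c, y, 12, 24), (2, 37, 1, c, y, 12, 26), (2, 37, 1, c, y, 12, 3)}.
Filtering on D > 18 leaves {(2, 27, 19, q, a, 21, 24), (2, 27, 19, q, a, 21, 26), (2, 27, 19, q, p, 17, 24), (2, 27, 19, q, p, 17, 26), (2, 27, 19, q, y, 12, 24), (2, 27, 19, q, y, 12, 26), (2, 37, 1, c, a, 21, 24), (2, 37, 1, c, a, 21, 26), (2, 37, 1, c, p, 17, 24), (2, 37, 1, c, p, 17, 26), (2, 37, 1, c, y, 12, 24), (2, 37, 1, c, y, 12, 26)}.
π_{B, F, E} gives {(27, a, 19), (27, p, 19), (27, y, 19), (37, a, 1), (37, p, 1), (37, y, 1)} (6 duplicate(s) eliminated).

{(27, a, 19), (27, p, 19), (27, y, 19), (37, a, 1), (37, p, 1), (37, y, 1)}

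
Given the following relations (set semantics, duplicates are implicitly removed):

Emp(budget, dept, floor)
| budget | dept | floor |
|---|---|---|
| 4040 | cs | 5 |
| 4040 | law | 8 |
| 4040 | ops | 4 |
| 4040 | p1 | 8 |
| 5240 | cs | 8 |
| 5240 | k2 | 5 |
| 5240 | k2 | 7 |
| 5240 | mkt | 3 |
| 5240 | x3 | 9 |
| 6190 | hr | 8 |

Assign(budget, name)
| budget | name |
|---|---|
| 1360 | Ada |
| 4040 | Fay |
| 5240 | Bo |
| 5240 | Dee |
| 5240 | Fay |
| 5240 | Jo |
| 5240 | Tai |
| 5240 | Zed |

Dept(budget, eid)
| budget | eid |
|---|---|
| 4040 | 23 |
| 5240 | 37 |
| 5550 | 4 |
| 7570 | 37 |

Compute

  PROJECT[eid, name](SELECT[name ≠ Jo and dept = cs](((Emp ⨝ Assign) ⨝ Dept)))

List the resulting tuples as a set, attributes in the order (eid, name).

{(23, Fay), (37, Bo), (37, Dee), (37, Fay), (37, Tai), (37, Zed)}

Emp ⋈ Assign (natural join on budget): {(4040, cs, 5, Fay), (4040, law, 8, Fay), (4040, ops, 4, Fay), (4040, p1, 8, Fay), (5240, cs, 8, Bo), (5240, cs, 8, Dee), (5240, cs, 8, Fay), (5240, cs, 8, Jo), (5240, cs, 8, Tai), (5240, cs, 8, Zed), (5240, k2, 5, Bo), (5240, k2, 5, Dee), (5240, k2, 5, Fay), (5240, k2, 5, Jo), (5240, k2, 5, Tai), (5240, k2, 5, Zed), (5240, k2, 7, Bo), (5240, k2, 7, Dee), (5240, k2, 7, Fay), (5240, k2, 7, Jo), (5240, k2, 7, Tai), (5240, k2, 7, Zed), (5240, mkt, 3, Bo), (5240, mkt, 3, Dee), (5240, mkt, 3, Fay), (5240, mkt, 3, Jo), (5240, mkt, 3, Tai), (5240, mkt, 3, Zed), (5240, x3, 9, Bo), (5240, x3, 9, Dee), (5240, x3, 9, Fay), (5240, x3, 9, Jo), (5240, x3, 9, Tai), (5240, x3, 9, Zed)}
(Emp ⨝ Assign) ⋈ Dept (natural join on budget): {(4040, cs, 5, Fay, 23), (4040, law, 8, Fay, 23), (4040, ops, 4, Fay, 23), (4040, p1, 8, Fay, 23), (5240, cs, 8, Bo, 37), (5240, cs, 8, Dee, 37), (5240, cs, 8, Fay, 37), (5240, cs, 8, Jo, 37), (5240, cs, 8, Tai, 37), (5240, cs, 8, Zed, 37), (5240, k2, 5, Bo, 37), (5240, k2, 5, Dee, 37), (5240, k2, 5, Fay, 37), (5240, k2, 5, Jo, 37), (5240, k2, 5, Tai, 37), (5240, k2, 5, Zed, 37), (5240, k2, 7, Bo, 37), (5240, k2, 7, Dee, 37), (5240, k2, 7, Fay, 37), (5240, k2, 7, Jo, 37), (5240, k2, 7, Tai, 37), (5240, k2, 7, Zed, 37), (5240, mkt, 3, Bo, 37), (5240, mkt, 3, Dee, 37), (5240, mkt, 3, Fay, 37), (5240, mkt, 3, Jo, 37), (5240, mkt, 3, Tai, 37), (5240, mkt, 3, Zed, 37), (5240, x3, 9, Bo, 37), (5240, x3, 9, Dee, 37), (5240, x3, 9, Fay, 37), (5240, x3, 9, Jo, 37), (5240, x3, 9, Tai, 37), (5240, x3, 9, Zed, 37)}
Apply σ_{name ≠ Jo and dept = cs}; surviving tuples: {(4040, cs, 5, Fay, 23), (5240, cs, 8, Bo, 37), (5240, cs, 8, Dee, 37), (5240, cs, 8, Fay, 37), (5240, cs, 8, Tai, 37), (5240, cs, 8, Zed, 37)}
Keep only column(s) eid, name: {(23, Fay), (37, Bo), (37, Dee), (37, Fay), (37, Tai), (37, Zed)}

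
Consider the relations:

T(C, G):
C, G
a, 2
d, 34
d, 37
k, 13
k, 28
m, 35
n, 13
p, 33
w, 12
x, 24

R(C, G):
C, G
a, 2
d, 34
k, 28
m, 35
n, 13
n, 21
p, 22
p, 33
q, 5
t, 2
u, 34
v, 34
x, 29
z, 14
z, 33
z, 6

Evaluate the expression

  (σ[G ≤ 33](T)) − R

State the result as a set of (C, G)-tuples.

{(k, 13), (w, 12), (x, 24)}

Apply σ_{G ≤ 33}; surviving tuples: {(a, 2), (k, 13), (k, 28), (n, 13), (p, 33), (w, 12), (x, 24)}
Taking the difference: {(k, 13), (w, 12), (x, 24)}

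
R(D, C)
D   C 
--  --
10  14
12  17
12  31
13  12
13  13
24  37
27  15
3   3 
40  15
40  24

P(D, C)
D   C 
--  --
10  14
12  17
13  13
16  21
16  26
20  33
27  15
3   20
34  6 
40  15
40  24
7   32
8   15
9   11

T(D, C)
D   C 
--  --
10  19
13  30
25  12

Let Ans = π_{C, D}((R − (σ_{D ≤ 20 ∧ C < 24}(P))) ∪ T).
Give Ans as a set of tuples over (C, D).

Selection D ≤ 20 ∧ C < 24: {(10, 14), (12, 17), (13, 13), (16, 21), (3, 20), (8, 15), (9, 11)}
Set difference of the two operands is {(12, 31), (13, 12), (24, 37), (27, 15), (3, 3), (40, 15), (40, 24)}.
Set union of the two operands is {(10, 19), (12, 31), (13, 12), (13, 30), (24, 37), (25, 12), (27, 15), (3, 3), (40, 15), (40, 24)}.
π_{C, D} gives {(12, 13), (12, 25), (15, 27), (15, 40), (19, 10), (24, 40), (3, 3), (30, 13), (31, 12), (37, 24)}.

{(12, 13), (12, 25), (15, 27), (15, 40), (19, 10), (24, 40), (3, 3), (30, 13), (31, 12), (37, 24)}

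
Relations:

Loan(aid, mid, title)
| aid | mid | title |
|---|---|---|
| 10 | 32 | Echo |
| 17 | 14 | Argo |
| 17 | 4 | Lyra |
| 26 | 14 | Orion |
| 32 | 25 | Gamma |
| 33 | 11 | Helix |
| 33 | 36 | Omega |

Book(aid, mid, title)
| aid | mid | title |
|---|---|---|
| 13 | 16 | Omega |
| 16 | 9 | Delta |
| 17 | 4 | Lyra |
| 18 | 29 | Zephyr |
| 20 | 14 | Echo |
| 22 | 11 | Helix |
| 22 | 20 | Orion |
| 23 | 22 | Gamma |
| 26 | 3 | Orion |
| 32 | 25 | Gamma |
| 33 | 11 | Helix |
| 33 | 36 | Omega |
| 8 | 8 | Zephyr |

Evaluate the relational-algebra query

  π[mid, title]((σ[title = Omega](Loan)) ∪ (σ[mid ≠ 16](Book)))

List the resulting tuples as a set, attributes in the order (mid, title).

σ[title = Omega]: keep tuples satisfying title = Omega → {(33, 36, Omega)}
σ[mid ≠ 16]: keep tuples satisfying mid ≠ 16 → {(16, 9, Delta), (17, 4, Lyra), (18, 29, Zephyr), (20, 14, Echo), (22, 11, Helix), (22, 20, Orion), (23, 22, Gamma), (26, 3, Orion), (32, 25, Gamma), (33, 11, Helix), (33, 36, Omega), (8, 8, Zephyr)}
Union: {(33, 36, Omega)} with {(16, 9, Delta), (17, 4, Lyra), (18, 29, Zephyr), (20, 14, Echo), (22, 11, Helix), (22, 20, Orion), (23, 22, Gamma), (26, 3, Orion), (32, 25, Gamma), (33, 11, Helix), (33, 36, Omega), (8, 8, Zephyr)} → {(16, 9, Delta), (17, 4, Lyra), (18, 29, Zephyr), (20, 14, Echo), (22, 11, Helix), (22, 20, Orion), (23, 22, Gamma), (26, 3, Orion), (32, 25, Gamma), (33, 11, Helix), (33, 36, Omega), (8, 8, Zephyr)}
Projecting to mid, title (1 duplicate(s) eliminated): {(11, Helix), (14, Echo), (20, Orion), (22, Gamma), (25, Gamma), (29, Zephyr), (3, Orion), (36, Omega), (4, Lyra), (8, Zephyr), (9, Delta)}

{(11, Helix), (14, Echo), (20, Orion), (22, Gamma), (25, Gamma), (29, Zephyr), (3, Orion), (36, Omega), (4, Lyra), (8, Zephyr), (9, Delta)}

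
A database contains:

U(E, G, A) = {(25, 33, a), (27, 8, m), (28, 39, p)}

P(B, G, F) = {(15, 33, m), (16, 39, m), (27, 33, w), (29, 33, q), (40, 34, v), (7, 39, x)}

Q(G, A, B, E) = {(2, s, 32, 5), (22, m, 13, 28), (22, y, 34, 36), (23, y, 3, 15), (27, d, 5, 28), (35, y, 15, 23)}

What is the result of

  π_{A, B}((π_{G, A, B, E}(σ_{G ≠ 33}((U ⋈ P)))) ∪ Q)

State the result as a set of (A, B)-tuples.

Natural join on G: {(25, 33, a, 15, m), (25, 33, a, 27, w), (25, 33, a, 29, q), (28, 39, p, 16, m), (28, 39, p, 7, x)}
Filtering on G ≠ 33 leaves {(28, 39, p, 16, m), (28, 39, p, 7, x)}.
Projecting to G, A, B, E: {(39, p, 16, 28), (39, p, 7, 28)}
Set union of the two operands is {(2, s, 32, 5), (22, m, 13, 28), (22, y, 34, 36), (23, y, 3, 15), (27, d, 5, 28), (35, y, 15, 23), (39, p, 16, 28), (39, p, 7, 28)}.
Projecting to A, B: {(d, 5), (m, 13), (p, 16), (p, 7), (s, 32), (y, 15), (y, 3), (y, 34)}

{(d, 5), (m, 13), (p, 16), (p, 7), (s, 32), (y, 15), (y, 3), (y, 34)}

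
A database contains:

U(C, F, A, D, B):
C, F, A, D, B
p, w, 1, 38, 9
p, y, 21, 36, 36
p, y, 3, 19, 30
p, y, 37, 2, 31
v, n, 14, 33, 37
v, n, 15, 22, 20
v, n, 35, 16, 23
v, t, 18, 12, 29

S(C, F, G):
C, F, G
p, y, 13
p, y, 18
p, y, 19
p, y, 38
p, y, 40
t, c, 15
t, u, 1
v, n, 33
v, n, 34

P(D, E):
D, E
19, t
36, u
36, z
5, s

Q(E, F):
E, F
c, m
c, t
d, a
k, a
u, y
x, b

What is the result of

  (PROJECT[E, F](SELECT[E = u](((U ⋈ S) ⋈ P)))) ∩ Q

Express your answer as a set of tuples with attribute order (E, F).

U ⋈ S (natural join on C, F): {(p, y, 21, 36, 36, 13), (p, y, 21, 36, 36, 18), (p, y, 21, 36, 36, 19), (p, y, 21, 36, 36, 38), (p, y, 21, 36, 36, 40), (p, y, 3, 19, 30, 13), (p, y, 3, 19, 30, 18), (p, y, 3, 19, 30, 19), (p, y, 3, 19, 30, 38), (p, y, 3, 19, 30, 40), (p, y, 37, 2, 31, 13), (p, y, 37, 2, 31, 18), (p, y, 37, 2, 31, 19), (p, y, 37, 2, 31, 38), (p, y, 37, 2, 31, 40), (v, n, 14, 33, 37, 33), (v, n, 14, 33, 37, 34), (v, n, 15, 22, 20, 33), (v, n, 15, 22, 20, 34), (v, n, 35, 16, 23, 33), (v, n, 35, 16, 23, 34)}
(U ⋈ S) ⋈ P (natural join on D): {(p, y, 21, 36, 36, 13, u), (p, y, 21, 36, 36, 13, z), (p, y, 21, 36, 36, 18, u), (p, y, 21, 36, 36, 18, z), (p, y, 21, 36, 36, 19, u), (p, y, 21, 36, 36, 19, z), (p, y, 21, 36, 36, 38, u), (p, y, 21, 36, 36, 38, z), (p, y, 21, 36, 36, 40, u), (p, y, 21, 36, 36, 40, z), (p, y, 3, 19, 30, 13, t), (p, y, 3, 19, 30, 18, t), (p, y, 3, 19, 30, 19, t), (p, y, 3, 19, 30, 38, t), (p, y, 3, 19, 30, 40, t)}
Selection E = u: {(p, y, 21, 36, 36, 13, u), (p, y, 21, 36, 36, 18, u), (p, y, 21, 36, 36, 19, u), (p, y, 21, 36, 36, 38, u), (p, y, 21, 36, 36, 40, u)}
π_{E, F} gives {(u, y)} (4 duplicate(s) eliminated).
Intersection: {(u, y)} with {(c, m), (c, t), (d, a), (k, a), (u, y), (x, b)} → {(u, y)}

{(u, y)}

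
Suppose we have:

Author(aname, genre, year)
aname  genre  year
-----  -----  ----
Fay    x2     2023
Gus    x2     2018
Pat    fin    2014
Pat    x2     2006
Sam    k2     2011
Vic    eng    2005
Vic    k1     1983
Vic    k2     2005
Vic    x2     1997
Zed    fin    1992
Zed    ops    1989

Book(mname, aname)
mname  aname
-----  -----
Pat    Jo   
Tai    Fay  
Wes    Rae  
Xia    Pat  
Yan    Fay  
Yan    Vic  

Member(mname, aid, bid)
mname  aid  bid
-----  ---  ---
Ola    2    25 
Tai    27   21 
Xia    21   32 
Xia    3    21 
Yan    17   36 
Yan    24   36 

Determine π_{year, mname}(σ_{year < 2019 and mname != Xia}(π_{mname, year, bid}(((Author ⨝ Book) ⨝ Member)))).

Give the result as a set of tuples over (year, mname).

{(1983, Yan), (1997, Yan), (2005, Yan)}

Natural join on aname: {(Fay, x2, 2023, Tai), (Fay, x2, 2023, Yan), (Pat, fin, 2014, Xia), (Pat, x2, 2006, Xia), (Vic, eng, 2005, Yan), (Vic, k1, 1983, Yan), (Vic, k2, 2005, Yan), (Vic, x2, 1997, Yan)}
Natural join on mname: {(Fay, x2, 2023, Tai, 27, 21), (Fay, x2, 2023, Yan, 17, 36), (Fay, x2, 2023, Yan, 24, 36), (Pat, fin, 2014, Xia, 21, 32), (Pat, fin, 2014, Xia, 3, 21), (Pat, x2, 2006, Xia, 21, 32), (Pat, x2, 2006, Xia, 3, 21), (Vic, eng, 2005, Yan, 17, 36), (Vic, eng, 2005, Yan, 24, 36), (Vic, k1, 1983, Yan, 17, 36), (Vic, k1, 1983, Yan, 24, 36), (Vic, k2, 2005, Yan, 17, 36), (Vic, k2, 2005, Yan, 24, 36), (Vic, x2, 1997, Yan, 17, 36), (Vic, x2, 1997, Yan, 24, 36)}
π_{mname, year, bid} gives {(Tai, 2023, 21), (Xia, 2006, 21), (Xia, 2006, 32), (Xia, 2014, 21), (Xia, 2014, 32), (Yan, 1983, 36), (Yan, 1997, 36), (Yan, 2005, 36), (Yan, 2023, 36)} (6 duplicate(s) eliminated).
σ[year < 2019 and mname != Xia]: keep tuples satisfying year < 2019 and mname != Xia → {(Yan, 1983, 36), (Yan, 1997, 36), (Yan, 2005, 36)}
π_{year, mname} gives {(1983, Yan), (1997, Yan), (2005, Yan)}.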